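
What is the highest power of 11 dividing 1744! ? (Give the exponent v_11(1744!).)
v_11(1744!) = 173

Legendre's formula: v_p(n!) = Σ_{k ≥ 1} ⌊n / p^k⌋. For p = 11, n = 1744, the terms are:
  ⌊1744/11^1⌋ = ⌊1744/11⌋ = 158
  ⌊1744/11^2⌋ = ⌊1744/121⌋ = 14
  ⌊1744/11^3⌋ = ⌊1744/1331⌋ = 1
(the next term ⌊1744/11^4⌋ = 0, terminating the sum). Summing: v_11(1744!) = 158 + 14 + 1 = 173.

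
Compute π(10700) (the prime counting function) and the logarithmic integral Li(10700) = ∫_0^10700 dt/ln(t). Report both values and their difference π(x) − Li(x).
π(10700) = 1304;  Li(10700) ≈ 1321.86;  π(x) − Li(x) ≈ -17.86.

Direct count of primes ≤ 10700 gives π(10700) = 1304. Numerical evaluation of the logarithmic integral gives Li(10700) ≈ 1321.86. The difference π(x) − Li(x) ≈ -17.86 is typically negative for small/moderate x (Li(x) overestimates), though Littlewood's theorem shows this sign changes infinitely often.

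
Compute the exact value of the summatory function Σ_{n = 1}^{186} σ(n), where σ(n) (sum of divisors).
Σ_{n ≤ 186} σ(n) = 28558

Compute σ(n) for each 1 ≤ n ≤ 186: σ(1) = 1, σ(2) = 3, σ(3) = 4, σ(4) = 7, σ(5) = 6, σ(6) = 12, σ(7) = 8, σ(8) = 15, σ(9) = 13, σ(10) = 18, σ(11) = 12, σ(12) = 28, σ(13) = 14, σ(14) = 24, σ(15) = 24, σ(16) = 31, σ(17) = 18, σ(18) = 39, σ(19) = 20, σ(20) = 42, σ(21) = 32, σ(22) = 36, σ(23) = 24, σ(24) = 60, σ(25) = 31, σ(26) = 42, σ(27) = 40, σ(28) = 56, σ(29) = 30, σ(30) = 72, σ(31) = 32, σ(32) = 63, σ(33) = 48, σ(34) = 54, σ(35) = 48, σ(36) = 91, σ(37) = 38, σ(38) = 60, σ(39) = 56, σ(40) = 90, σ(41) = 42, σ(42) = 96, σ(43) = 44, σ(44) = 84, σ(45) = 78, σ(46) = 72, σ(47) = 48, σ(48) = 124, σ(49) = 57, σ(50) = 93, σ(51) = 72, σ(52) = 98, σ(53) = 54, σ(54) = 120, σ(55) = 72, σ(56) = 120, σ(57) = 80, σ(58) = 90, σ(59) = 60, σ(60) = 168, σ(61) = 62, σ(62) = 96, σ(63) = 104, σ(64) = 127, σ(65) = 84, σ(66) = 144, σ(67) = 68, σ(68) = 126, σ(69) = 96, σ(70) = 144, σ(71) = 72, σ(72) = 195, σ(73) = 74, σ(74) = 114, σ(75) = 124, σ(76) = 140, σ(77) = 96, σ(78) = 168, σ(79) = 80, σ(80) = 186, σ(81) = 121, σ(82) = 126, σ(83) = 84, σ(84) = 224, σ(85) = 108, σ(86) = 132, σ(87) = 120, σ(88) = 180, σ(89) = 90, σ(90) = 234, σ(91) = 112, σ(92) = 168, σ(93) = 128, σ(94) = 144, σ(95) = 120, σ(96) = 252, σ(97) = 98, σ(98) = 171, σ(99) = 156, σ(100) = 217, σ(101) = 102, σ(102) = 216, σ(103) = 104, σ(104) = 210, σ(105) = 192, σ(106) = 162, σ(107) = 108, σ(108) = 280, σ(109) = 110, σ(110) = 216, σ(111) = 152, σ(112) = 248, σ(113) = 114, σ(114) = 240, σ(115) = 144, σ(116) = 210, σ(117) = 182, σ(118) = 180, σ(119) = 144, σ(120) = 360, σ(121) = 133, σ(122) = 186, σ(123) = 168, σ(124) = 224, σ(125) = 156, σ(126) = 312, σ(127) = 128, σ(128) = 255, σ(129) = 176, σ(130) = 252, σ(131) = 132, σ(132) = 336, σ(133) = 160, σ(134) = 204, σ(135) = 240, σ(136) = 270, σ(137) = 138, σ(138) = 288, σ(139) = 140, σ(140) = 336, σ(141) = 192, σ(142) = 216, σ(143) = 168, σ(144) = 403, σ(145) = 180, σ(146) = 222, σ(147) = 228, σ(148) = 266, σ(149) = 150, σ(150) = 372, σ(151) = 152, σ(152) = 300, σ(153) = 234, σ(154) = 288, σ(155) = 192, σ(156) = 392, σ(157) = 158, σ(158) = 240, σ(159) = 216, σ(160) = 378, σ(161) = 192, σ(162) = 363, σ(163) = 164, σ(164) = 294, σ(165) = 288, σ(166) = 252, σ(167) = 168, σ(168) = 480, σ(169) = 183, σ(170) = 324, σ(171) = 260, σ(172) = 308, σ(173) = 174, σ(174) = 360, σ(175) = 248, σ(176) = 372, σ(177) = 240, σ(178) = 270, σ(179) = 180, σ(180) = 546, σ(181) = 182, σ(182) = 336, σ(183) = 248, σ(184) = 360, σ(185) = 228, σ(186) = 384. Summing all 186 values: 28558. (Average order: Σ_{n ≤ x} σ(n) ~ (π²/12) x². For x = 186, (π²/12)·186² ≈ 28454.07.)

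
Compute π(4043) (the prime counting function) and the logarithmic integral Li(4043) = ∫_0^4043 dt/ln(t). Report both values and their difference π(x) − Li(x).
π(4043) = 557;  Li(4043) ≈ 570.55;  π(x) − Li(x) ≈ -13.55.

Direct count of primes ≤ 4043 gives π(4043) = 557. Numerical evaluation of the logarithmic integral gives Li(4043) ≈ 570.55. The difference π(x) − Li(x) ≈ -13.55 is typically negative for small/moderate x (Li(x) overestimates), though Littlewood's theorem shows this sign changes infinitely often.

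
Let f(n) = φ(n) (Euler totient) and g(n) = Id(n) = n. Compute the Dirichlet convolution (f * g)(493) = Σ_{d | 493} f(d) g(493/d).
(φ * Id)(493) = 1881

Divisors of 493: [1, 17, 29, 493]. For each d | 493:
  d = 1: φ(1) · Id(493/1) = 1 · 493 = 493
  d = 17: φ(17) · Id(493/17) = 16 · 29 = 464
  d = 29: φ(29) · Id(493/29) = 28 · 17 = 476
  d = 493: φ(493) · Id(493/493) = 448 · 1 = 448
Summing: (φ * Id)(493) = 493 + 464 + 476 + 448 = 1881.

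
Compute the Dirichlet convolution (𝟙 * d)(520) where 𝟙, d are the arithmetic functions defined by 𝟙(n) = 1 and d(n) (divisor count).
(𝟙 * d)(520) = 90

Divisors of 520: [1, 2, 4, 5, 8, 10, 13, 20, 26, 40, 52, 65, 104, 130, 260, 520]. For each d | 520:
  d = 1: 𝟙(1) · d(520/1) = 1 · 16 = 16
  d = 2: 𝟙(2) · d(520/2) = 1 · 12 = 12
  d = 4: 𝟙(4) · d(520/4) = 1 · 8 = 8
  d = 5: 𝟙(5) · d(520/5) = 1 · 8 = 8
  d = 8: 𝟙(8) · d(520/8) = 1 · 4 = 4
  d = 10: 𝟙(10) · d(520/10) = 1 · 6 = 6
  d = 13: 𝟙(13) · d(520/13) = 1 · 8 = 8
  d = 20: 𝟙(20) · d(520/20) = 1 · 4 = 4
  d = 26: 𝟙(26) · d(520/26) = 1 · 6 = 6
  d = 40: 𝟙(40) · d(520/40) = 1 · 2 = 2
  d = 52: 𝟙(52) · d(520/52) = 1 · 4 = 4
  d = 65: 𝟙(65) · d(520/65) = 1 · 4 = 4
  d = 104: 𝟙(104) · d(520/104) = 1 · 2 = 2
  d = 130: 𝟙(130) · d(520/130) = 1 · 3 = 3
  d = 260: 𝟙(260) · d(520/260) = 1 · 2 = 2
  d = 520: 𝟙(520) · d(520/520) = 1 · 1 = 1
Summing: (𝟙 * d)(520) = 16 + 12 + 8 + 8 + 4 + 6 + 8 + 4 + 6 + 2 + 4 + 4 + 2 + 3 + 2 + 1 = 90.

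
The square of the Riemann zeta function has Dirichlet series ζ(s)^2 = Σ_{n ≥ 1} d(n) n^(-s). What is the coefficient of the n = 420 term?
d(420) = 24

ζ(s)^2 = (Σ 1/m^s)(Σ 1/k^s). The coefficient of 1/n^s in the product is the number of ordered pairs (m, k) with mk = n, which equals d(n). For n = 420, divisors are [1, 2, 3, 4, 5, 6, 7, 10, 12, 14, 15, 20, 21, 28, 30, 35, 42, 60, 70, 84, 105, 140, 210, 420], so d(420) = 24.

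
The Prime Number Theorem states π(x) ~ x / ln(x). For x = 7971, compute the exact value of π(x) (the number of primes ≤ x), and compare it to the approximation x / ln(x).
π(7971) = 1006;  x/ln(x) ≈ 887.29;  relative error ≈ 11.80%.

Directly count primes up to 7971: π(7971) = 1006. The PNT approximation gives 7971/ln(7971) ≈ 7971/8.98357 ≈ 887.29. Relative error (π(x) − x/ln(x)) / π(x) ≈ 11.80%; the approximation is known to undercount slightly (Li(x) is a better estimate).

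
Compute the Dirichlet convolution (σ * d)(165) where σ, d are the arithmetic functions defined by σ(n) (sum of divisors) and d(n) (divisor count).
(σ * d)(165) = 672

Divisors of 165: [1, 3, 5, 11, 15, 33, 55, 165]. For each d | 165:
  d = 1: σ(1) · d(165/1) = 1 · 8 = 8
  d = 3: σ(3) · d(165/3) = 4 · 4 = 16
  d = 5: σ(5) · d(165/5) = 6 · 4 = 24
  d = 11: σ(11) · d(165/11) = 12 · 4 = 48
  d = 15: σ(15) · d(165/15) = 24 · 2 = 48
  d = 33: σ(33) · d(165/33) = 48 · 2 = 96
  d = 55: σ(55) · d(165/55) = 72 · 2 = 144
  d = 165: σ(165) · d(165/165) = 288 · 1 = 288
Summing: (σ * d)(165) = 8 + 16 + 24 + 48 + 48 + 96 + 144 + 288 = 672.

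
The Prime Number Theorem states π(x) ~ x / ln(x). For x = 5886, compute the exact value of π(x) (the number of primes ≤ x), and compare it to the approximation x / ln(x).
π(5886) = 775;  x/ln(x) ≈ 678.08;  relative error ≈ 12.51%.

Directly count primes up to 5886: π(5886) = 775. The PNT approximation gives 5886/ln(5886) ≈ 5886/8.68033 ≈ 678.08. Relative error (π(x) − x/ln(x)) / π(x) ≈ 12.51%; the approximation is known to undercount slightly (Li(x) is a better estimate).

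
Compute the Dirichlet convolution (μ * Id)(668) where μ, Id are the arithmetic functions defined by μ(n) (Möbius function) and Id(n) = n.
(μ * Id)(668) = 332

Divisors of 668: [1, 2, 4, 167, 334, 668]. For each d | 668:
  d = 1: μ(1) · Id(668/1) = 1 · 668 = 668
  d = 2: μ(2) · Id(668/2) = -1 · 334 = -334
  d = 4: μ(4) · Id(668/4) = 0 · 167 = 0
  d = 167: μ(167) · Id(668/167) = -1 · 4 = -4
  d = 334: μ(334) · Id(668/334) = 1 · 2 = 2
  d = 668: μ(668) · Id(668/668) = 0 · 1 = 0
Summing: (μ * Id)(668) = 668 + -334 + 0 + -4 + 2 + 0 = 332.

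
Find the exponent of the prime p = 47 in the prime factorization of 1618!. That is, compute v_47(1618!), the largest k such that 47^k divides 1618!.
v_47(1618!) = 34

Legendre's formula: v_p(n!) = Σ_{k ≥ 1} ⌊n / p^k⌋. For p = 47, n = 1618, the terms are:
  ⌊1618/47^1⌋ = ⌊1618/47⌋ = 34
(the next term ⌊1618/47^2⌋ = 0, terminating the sum). Summing: v_47(1618!) = 34 = 34.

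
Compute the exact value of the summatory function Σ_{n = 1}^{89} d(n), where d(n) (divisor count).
Σ_{n ≤ 89} d(n) = 413

Compute d(n) for each 1 ≤ n ≤ 89: d(1) = 1, d(2) = 2, d(3) = 2, d(4) = 3, d(5) = 2, d(6) = 4, d(7) = 2, d(8) = 4, d(9) = 3, d(10) = 4, d(11) = 2, d(12) = 6, d(13) = 2, d(14) = 4, d(15) = 4, d(16) = 5, d(17) = 2, d(18) = 6, d(19) = 2, d(20) = 6, d(21) = 4, d(22) = 4, d(23) = 2, d(24) = 8, d(25) = 3, d(26) = 4, d(27) = 4, d(28) = 6, d(29) = 2, d(30) = 8, d(31) = 2, d(32) = 6, d(33) = 4, d(34) = 4, d(35) = 4, d(36) = 9, d(37) = 2, d(38) = 4, d(39) = 4, d(40) = 8, d(41) = 2, d(42) = 8, d(43) = 2, d(44) = 6, d(45) = 6, d(46) = 4, d(47) = 2, d(48) = 10, d(49) = 3, d(50) = 6, d(51) = 4, d(52) = 6, d(53) = 2, d(54) = 8, d(55) = 4, d(56) = 8, d(57) = 4, d(58) = 4, d(59) = 2, d(60) = 12, d(61) = 2, d(62) = 4, d(63) = 6, d(64) = 7, d(65) = 4, d(66) = 8, d(67) = 2, d(68) = 6, d(69) = 4, d(70) = 8, d(71) = 2, d(72) = 12, d(73) = 2, d(74) = 4, d(75) = 6, d(76) = 6, d(77) = 4, d(78) = 8, d(79) = 2, d(80) = 10, d(81) = 5, d(82) = 4, d(83) = 2, d(84) = 12, d(85) = 4, d(86) = 4, d(87) = 4, d(88) = 8, d(89) = 2. Summing all 89 values: 413. (Dirichlet's divisor formula: Σ_{n ≤ x} d(n) = x ln(x) + (2γ − 1) x + O(√x). For x = 89, the asymptotic estimate is ≈ 413.23.)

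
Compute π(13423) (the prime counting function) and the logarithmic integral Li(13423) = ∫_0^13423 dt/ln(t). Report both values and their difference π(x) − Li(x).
π(13423) = 1592;  Li(13423) ≈ 1611.69;  π(x) − Li(x) ≈ -19.69.

Direct count of primes ≤ 13423 gives π(13423) = 1592. Numerical evaluation of the logarithmic integral gives Li(13423) ≈ 1611.69. The difference π(x) − Li(x) ≈ -19.69 is typically negative for small/moderate x (Li(x) overestimates), though Littlewood's theorem shows this sign changes infinitely often.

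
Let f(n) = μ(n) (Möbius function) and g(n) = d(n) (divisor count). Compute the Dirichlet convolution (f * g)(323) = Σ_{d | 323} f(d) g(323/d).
(μ * d)(323) = 1

Divisors of 323: [1, 17, 19, 323]. For each d | 323:
  d = 1: μ(1) · d(323/1) = 1 · 4 = 4
  d = 17: μ(17) · d(323/17) = -1 · 2 = -2
  d = 19: μ(19) · d(323/19) = -1 · 2 = -2
  d = 323: μ(323) · d(323/323) = 1 · 1 = 1
Summing: (μ * d)(323) = 4 + -2 + -2 + 1 = 1.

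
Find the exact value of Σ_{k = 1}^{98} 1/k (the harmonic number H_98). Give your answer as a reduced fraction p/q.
H_98 = 360264457021270114060513483605065190394007/69720375229712477164533808935312303556800

Direct summation: H_98 = 1 + 1/2 + ... + 1/98. The least common denominator is lcm(1, ..., 98) = 69720375229712477164533808935312303556800; over this denominator the numerator is 69720375229712477164533808935312303556800 + 34860187614856238582266904467656151778400 + 23240125076570825721511269645104101185600 + 17430093807428119291133452233828075889200 + 13944075045942495432906761787062460711360 + 11620062538285412860755634822552050592800 + 9960053604244639594933401276473186222400 + 8715046903714059645566726116914037944600 + 7746708358856941907170423215034700395200 + 6972037522971247716453380893531230355680 + 6338215929973861560412164448664754868800 + 5810031269142706430377817411276025296400 + 5363105786900959781887216071947100273600 + 4980026802122319797466700638236593111200 + 4648025015314165144302253929020820237120 + 4357523451857029822783363058457018972300 + 4101198542924263362619635819724253150400 + 3873354179428470953585211607517350197600 + 3669493433142761956028095207121700187200 + 3486018761485623858226690446765615177840 + 3320017868081546531644467092157728740800 + 3169107964986930780206082224332377434400 + 3031320662161412050631904736317926241600 + 2905015634571353215188908705638012648200 + 2788815009188499086581352357412492142272 + 2681552893450479890943608035973550136800 + 2582236119618980635723474405011566798400 + 2490013401061159898733350319118296555600 + 2404150869990085419466683066734907019200 + 2324012507657082572151126964510410118560 + 2249044362248789585952703514042332372800 + 2178761725928514911391681529228509486150 + 2112738643324620520137388149554918289600 + 2050599271462131681309817909862126575200 + 1992010720848927918986680255294637244480 + 1936677089714235476792605803758675098800 + 1884334465667904788230643484738170366400 + 1834746716571380978014047603560850093600 + 1787701928966986593962405357315700091200 + 1743009380742811929113345223382807588920 + 1700496956822255540598385583788104964800 + 1660008934040773265822233546078864370400 + 1621404075109592492198460672914239617600 + 1584553982493465390103041112166188717200 + 1549341671771388381434084643006940079040 + 1515660331080706025315952368158963120800 + 1483412238930052705628378913517283054400 + 1452507817285676607594454352819006324100 + 1422864800606377084990485896639026603200 + 1394407504594249543290676178706246071136 + 1367066180974754454206545273241417716800 + 1340776446725239945471804017986775068400 + 1315478777919103342727052998779477425600 + 1291118059809490317861737202505783399200 + 1267643185994772312082432889732950973760 + 1245006700530579949366675159559148277800 + 1223164477714253985342698402373900062400 + 1202075434995042709733341533367453509600 + 1181701275079872494314132354835801755200 + 1162006253828541286075563482255205059280 + 1142956970978893068271046048119873828800 + 1124522181124394792976351757021166186400 + 1106672622693848843881489030719242913600 + 1089380862964257455695840764614254743075 + 1072621157380191956377443214389420054720 + 1056369321662310260068694074777459144800 + 1040602615368842942754235954258392590400 + 1025299635731065840654908954931063287600 + 1010440220720470683543968245439308747200 + 996005360424463959493340127647318622240 + 981977115911443340345546604722708500800 + 968338544857117738396302901879337549400 + 955073633283732563897723410072771281600 + 942167232833952394115321742369085183200 + 929605003062833028860450785804164047424 + 917373358285690489007023801780425046800 + 905459418567694508630309206952107838400 + 893850964483493296981202678657850045600 + 882536395312816166639668467535598779200 + 871504690371405964556672611691403794460 + 860745373206326878574491468337188932800 + 850248478411127770299192791894052482400 + 840004520839909363428118179943521729600 + 830004467020386632911116773039432185200 + 820239708584852672523927163944850630080 + 810702037554796246099230336457119808800 + 801383623330028473155561022244969006400 + 792276991246732695051520556083094358600 + 783375002581039069264424819497891051200 + 774670835885694190717042321503470039520 + 766157969557279968841030867421014324800 + 757830165540353012657976184079481560400 + 749681454082929861984234504680777457600 + 741706119465026352814189456758641527200 + 733898686628552391205619041424340037440 + 726253908642838303797227176409503162050 + 718766754945489455304472257065075294400 + 711432400303188542495242948319513301600 = 360264457021270114060513483605065190394007, so H_98 = 360264457021270114060513483605065190394007/69720375229712477164533808935312303556800 (already in lowest terms) ≈ 5.16728. (The PNT-adjacent estimate ln(98) + γ ≈ 5.16218 matches within O(1/n).)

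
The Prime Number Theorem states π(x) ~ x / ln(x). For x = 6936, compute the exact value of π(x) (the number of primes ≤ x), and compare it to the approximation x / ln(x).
π(6936) = 890;  x/ln(x) ≈ 784.22;  relative error ≈ 11.89%.

Directly count primes up to 6936: π(6936) = 890. The PNT approximation gives 6936/ln(6936) ≈ 6936/8.84448 ≈ 784.22. Relative error (π(x) − x/ln(x)) / π(x) ≈ 11.89%; the approximation is known to undercount slightly (Li(x) is a better estimate).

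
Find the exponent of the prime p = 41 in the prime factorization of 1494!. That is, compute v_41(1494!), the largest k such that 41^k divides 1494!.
v_41(1494!) = 36

Legendre's formula: v_p(n!) = Σ_{k ≥ 1} ⌊n / p^k⌋. For p = 41, n = 1494, the terms are:
  ⌊1494/41^1⌋ = ⌊1494/41⌋ = 36
(the next term ⌊1494/41^2⌋ = 0, terminating the sum). Summing: v_41(1494!) = 36 = 36.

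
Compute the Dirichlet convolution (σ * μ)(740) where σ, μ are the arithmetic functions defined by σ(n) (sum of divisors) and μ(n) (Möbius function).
(σ * μ)(740) = 740

Divisors of 740: [1, 2, 4, 5, 10, 20, 37, 74, 148, 185, 370, 740]. For each d | 740:
  d = 1: σ(1) · μ(740/1) = 1 · 0 = 0
  d = 2: σ(2) · μ(740/2) = 3 · -1 = -3
  d = 4: σ(4) · μ(740/4) = 7 · 1 = 7
  d = 5: σ(5) · μ(740/5) = 6 · 0 = 0
  d = 10: σ(10) · μ(740/10) = 18 · 1 = 18
  d = 20: σ(20) · μ(740/20) = 42 · -1 = -42
  d = 37: σ(37) · μ(740/37) = 38 · 0 = 0
  d = 74: σ(74) · μ(740/74) = 114 · 1 = 114
  d = 148: σ(148) · μ(740/148) = 266 · -1 = -266
  d = 185: σ(185) · μ(740/185) = 228 · 0 = 0
  d = 370: σ(370) · μ(740/370) = 684 · -1 = -684
  d = 740: σ(740) · μ(740/740) = 1596 · 1 = 1596
Summing: (σ * μ)(740) = 0 + -3 + 7 + 0 + 18 + -42 + 0 + 114 + -266 + 0 + -684 + 1596 = 740.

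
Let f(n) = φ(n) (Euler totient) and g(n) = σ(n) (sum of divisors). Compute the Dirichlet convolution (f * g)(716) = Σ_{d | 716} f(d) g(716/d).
(φ * σ)(716) = 4296

Divisors of 716: [1, 2, 4, 179, 358, 716]. For each d | 716:
  d = 1: φ(1) · σ(716/1) = 1 · 1260 = 1260
  d = 2: φ(2) · σ(716/2) = 1 · 540 = 540
  d = 4: φ(4) · σ(716/4) = 2 · 180 = 360
  d = 179: φ(179) · σ(716/179) = 178 · 7 = 1246
  d = 358: φ(358) · σ(716/358) = 178 · 3 = 534
  d = 716: φ(716) · σ(716/716) = 356 · 1 = 356
Summing: (φ * σ)(716) = 1260 + 540 + 360 + 1246 + 534 + 356 = 4296.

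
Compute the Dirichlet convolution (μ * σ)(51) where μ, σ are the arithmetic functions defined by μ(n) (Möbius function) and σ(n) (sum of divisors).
(μ * σ)(51) = 51

Divisors of 51: [1, 3, 17, 51]. For each d | 51:
  d = 1: μ(1) · σ(51/1) = 1 · 72 = 72
  d = 3: μ(3) · σ(51/3) = -1 · 18 = -18
  d = 17: μ(17) · σ(51/17) = -1 · 4 = -4
  d = 51: μ(51) · σ(51/51) = 1 · 1 = 1
Summing: (μ * σ)(51) = 72 + -18 + -4 + 1 = 51.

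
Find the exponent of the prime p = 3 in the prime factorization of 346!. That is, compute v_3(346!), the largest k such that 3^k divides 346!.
v_3(346!) = 170

Legendre's formula: v_p(n!) = Σ_{k ≥ 1} ⌊n / p^k⌋. For p = 3, n = 346, the terms are:
  ⌊346/3^1⌋ = ⌊346/3⌋ = 115
  ⌊346/3^2⌋ = ⌊346/9⌋ = 38
  ⌊346/3^3⌋ = ⌊346/27⌋ = 12
  ⌊346/3^4⌋ = ⌊346/81⌋ = 4
  ⌊346/3^5⌋ = ⌊346/243⌋ = 1
(the next term ⌊346/3^6⌋ = 0, terminating the sum). Summing: v_3(346!) = 115 + 38 + 12 + 4 + 1 = 170.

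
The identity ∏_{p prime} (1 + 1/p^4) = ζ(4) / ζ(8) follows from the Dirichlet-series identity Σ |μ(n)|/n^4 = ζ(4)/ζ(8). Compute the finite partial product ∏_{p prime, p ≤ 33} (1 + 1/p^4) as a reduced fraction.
∏ = 377183486665353545574471751056805902016576/349915921480385530721123181536044923530625

The primes p ≤ 33 are [2, 3, 5, 7, 11, 13, 17, 19, 23, 29, 31]. For each, (1 + 1/p^4) = (p^4 + 1)/p^4. Multiplying these fractions over p ∈ [2, 3, 5, 7, 11, 13, 17, 19, 23, 29, 31] gives 377183486665353545574471751056805902016576/349915921480385530721123181536044923530625. (In the limit P → ∞ this tends to ζ(4)/ζ(8).)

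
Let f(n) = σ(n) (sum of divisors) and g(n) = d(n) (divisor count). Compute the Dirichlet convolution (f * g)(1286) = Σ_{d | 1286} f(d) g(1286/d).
(σ * d)(1286) = 3230

Divisors of 1286: [1, 2, 643, 1286]. For each d | 1286:
  d = 1: σ(1) · d(1286/1) = 1 · 4 = 4
  d = 2: σ(2) · d(1286/2) = 3 · 2 = 6
  d = 643: σ(643) · d(1286/643) = 644 · 2 = 1288
  d = 1286: σ(1286) · d(1286/1286) = 1932 · 1 = 1932
Summing: (σ * d)(1286) = 4 + 6 + 1288 + 1932 = 3230.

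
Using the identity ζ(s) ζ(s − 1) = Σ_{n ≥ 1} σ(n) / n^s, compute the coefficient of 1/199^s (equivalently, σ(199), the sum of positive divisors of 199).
σ(199) = 200

In the product (Σ m^0/m^s)(Σ k / k^s) = Σ (Σ_{d | n} d) / n^s, the coefficient of 1/n^s is σ(n) = Σ_{d | n} d. For n = 199, divisors are [1, 199]; summing: σ(199) = 200.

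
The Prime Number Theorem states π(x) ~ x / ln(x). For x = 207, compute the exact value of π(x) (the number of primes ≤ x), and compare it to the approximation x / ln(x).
π(207) = 46;  x/ln(x) ≈ 38.82;  relative error ≈ 15.62%.

Directly count primes up to 207: π(207) = 46. The PNT approximation gives 207/ln(207) ≈ 207/5.33272 ≈ 38.82. Relative error (π(x) − x/ln(x)) / π(x) ≈ 15.62%; the approximation is known to undercount slightly (Li(x) is a better estimate).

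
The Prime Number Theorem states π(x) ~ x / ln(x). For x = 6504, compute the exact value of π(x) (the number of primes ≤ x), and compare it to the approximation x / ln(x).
π(6504) = 842;  x/ln(x) ≈ 740.76;  relative error ≈ 12.02%.

Directly count primes up to 6504: π(6504) = 842. The PNT approximation gives 6504/ln(6504) ≈ 6504/8.78017 ≈ 740.76. Relative error (π(x) − x/ln(x)) / π(x) ≈ 12.02%; the approximation is known to undercount slightly (Li(x) is a better estimate).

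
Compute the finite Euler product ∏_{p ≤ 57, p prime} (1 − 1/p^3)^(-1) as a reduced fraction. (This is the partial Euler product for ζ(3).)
∏ = 16238292364256237331040396846411171054751/13509219810297755163480275884866445246464

The primes p ≤ 57 are [2, 3, 5, 7, 11, 13, 17, 19, 23, 29, 31, 37, 41, 43, 47, 53]. For each prime, (1 − 1/p^3)^(-1) = p^3 / (p^3 − 1). The product is (1 − 1/2^3)^(-1), (1 − 1/3^3)^(-1), (1 − 1/5^3)^(-1), (1 − 1/7^3)^(-1), (1 − 1/11^3)^(-1), (1 − 1/13^3)^(-1), (1 − 1/17^3)^(-1), (1 − 1/19^3)^(-1), (1 − 1/23^3)^(-1), (1 − 1/29^3)^(-1), (1 − 1/31^3)^(-1), (1 − 1/37^3)^(-1), (1 − 1/41^3)^(-1), (1 − 1/43^3)^(-1), (1 − 1/47^3)^(-1), (1 − 1/53^3)^(-1) = ∏ p^3 / (p^3 − 1) = 16238292364256237331040396846411171054751/13509219810297755163480275884866445246464.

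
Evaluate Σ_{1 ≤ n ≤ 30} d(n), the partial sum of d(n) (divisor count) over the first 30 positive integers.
Σ_{n ≤ 30} d(n) = 111

Compute d(n) for each 1 ≤ n ≤ 30: d(1) = 1, d(2) = 2, d(3) = 2, d(4) = 3, d(5) = 2, d(6) = 4, d(7) = 2, d(8) = 4, d(9) = 3, d(10) = 4, d(11) = 2, d(12) = 6, d(13) = 2, d(14) = 4, d(15) = 4, d(16) = 5, d(17) = 2, d(18) = 6, d(19) = 2, d(20) = 6, d(21) = 4, d(22) = 4, d(23) = 2, d(24) = 8, d(25) = 3, d(26) = 4, d(27) = 4, d(28) = 6, d(29) = 2, d(30) = 8. Summing all 30 values: 111. (Dirichlet's divisor formula: Σ_{n ≤ x} d(n) = x ln(x) + (2γ − 1) x + O(√x). For x = 30, the asymptotic estimate is ≈ 106.67.)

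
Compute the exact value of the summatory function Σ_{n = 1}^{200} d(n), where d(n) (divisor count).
Σ_{n ≤ 200} d(n) = 1098

Compute d(n) for each 1 ≤ n ≤ 200: d(1) = 1, d(2) = 2, d(3) = 2, d(4) = 3, d(5) = 2, d(6) = 4, d(7) = 2, d(8) = 4, d(9) = 3, d(10) = 4, d(11) = 2, d(12) = 6, d(13) = 2, d(14) = 4, d(15) = 4, d(16) = 5, d(17) = 2, d(18) = 6, d(19) = 2, d(20) = 6, d(21) = 4, d(22) = 4, d(23) = 2, d(24) = 8, d(25) = 3, d(26) = 4, d(27) = 4, d(28) = 6, d(29) = 2, d(30) = 8, d(31) = 2, d(32) = 6, d(33) = 4, d(34) = 4, d(35) = 4, d(36) = 9, d(37) = 2, d(38) = 4, d(39) = 4, d(40) = 8, d(41) = 2, d(42) = 8, d(43) = 2, d(44) = 6, d(45) = 6, d(46) = 4, d(47) = 2, d(48) = 10, d(49) = 3, d(50) = 6, d(51) = 4, d(52) = 6, d(53) = 2, d(54) = 8, d(55) = 4, d(56) = 8, d(57) = 4, d(58) = 4, d(59) = 2, d(60) = 12, d(61) = 2, d(62) = 4, d(63) = 6, d(64) = 7, d(65) = 4, d(66) = 8, d(67) = 2, d(68) = 6, d(69) = 4, d(70) = 8, d(71) = 2, d(72) = 12, d(73) = 2, d(74) = 4, d(75) = 6, d(76) = 6, d(77) = 4, d(78) = 8, d(79) = 2, d(80) = 10, d(81) = 5, d(82) = 4, d(83) = 2, d(84) = 12, d(85) = 4, d(86) = 4, d(87) = 4, d(88) = 8, d(89) = 2, d(90) = 12, d(91) = 4, d(92) = 6, d(93) = 4, d(94) = 4, d(95) = 4, d(96) = 12, d(97) = 2, d(98) = 6, d(99) = 6, d(100) = 9, d(101) = 2, d(102) = 8, d(103) = 2, d(104) = 8, d(105) = 8, d(106) = 4, d(107) = 2, d(108) = 12, d(109) = 2, d(110) = 8, d(111) = 4, d(112) = 10, d(113) = 2, d(114) = 8, d(115) = 4, d(116) = 6, d(117) = 6, d(118) = 4, d(119) = 4, d(120) = 16, d(121) = 3, d(122) = 4, d(123) = 4, d(124) = 6, d(125) = 4, d(126) = 12, d(127) = 2, d(128) = 8, d(129) = 4, d(130) = 8, d(131) = 2, d(132) = 12, d(133) = 4, d(134) = 4, d(135) = 8, d(136) = 8, d(137) = 2, d(138) = 8, d(139) = 2, d(140) = 12, d(141) = 4, d(142) = 4, d(143) = 4, d(144) = 15, d(145) = 4, d(146) = 4, d(147) = 6, d(148) = 6, d(149) = 2, d(150) = 12, d(151) = 2, d(152) = 8, d(153) = 6, d(154) = 8, d(155) = 4, d(156) = 12, d(157) = 2, d(158) = 4, d(159) = 4, d(160) = 12, d(161) = 4, d(162) = 10, d(163) = 2, d(164) = 6, d(165) = 8, d(166) = 4, d(167) = 2, d(168) = 16, d(169) = 3, d(170) = 8, d(171) = 6, d(172) = 6, d(173) = 2, d(174) = 8, d(175) = 6, d(176) = 10, d(177) = 4, d(178) = 4, d(179) = 2, d(180) = 18, d(181) = 2, d(182) = 8, d(183) = 4, d(184) = 8, d(185) = 4, d(186) = 8, d(187) = 4, d(188) = 6, d(189) = 8, d(190) = 8, d(191) = 2, d(192) = 14, d(193) = 2, d(194) = 4, d(195) = 8, d(196) = 9, d(197) = 2, d(198) = 12, d(199) = 2, d(200) = 12. Summing all 200 values: 1098. (Dirichlet's divisor formula: Σ_{n ≤ x} d(n) = x ln(x) + (2γ − 1) x + O(√x). For x = 200, the asymptotic estimate is ≈ 1090.55.)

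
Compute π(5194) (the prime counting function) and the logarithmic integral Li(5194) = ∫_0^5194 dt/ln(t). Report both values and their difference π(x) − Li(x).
π(5194) = 691;  Li(5194) ≈ 707.01;  π(x) − Li(x) ≈ -16.01.

Direct count of primes ≤ 5194 gives π(5194) = 691. Numerical evaluation of the logarithmic integral gives Li(5194) ≈ 707.01. The difference π(x) − Li(x) ≈ -16.01 is typically negative for small/moderate x (Li(x) overestimates), though Littlewood's theorem shows this sign changes infinitely often.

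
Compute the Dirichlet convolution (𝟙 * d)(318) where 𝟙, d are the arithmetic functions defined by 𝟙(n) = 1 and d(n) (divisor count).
(𝟙 * d)(318) = 27

Divisors of 318: [1, 2, 3, 6, 53, 106, 159, 318]. For each d | 318:
  d = 1: 𝟙(1) · d(318/1) = 1 · 8 = 8
  d = 2: 𝟙(2) · d(318/2) = 1 · 4 = 4
  d = 3: 𝟙(3) · d(318/3) = 1 · 4 = 4
  d = 6: 𝟙(6) · d(318/6) = 1 · 2 = 2
  d = 53: 𝟙(53) · d(318/53) = 1 · 4 = 4
  d = 106: 𝟙(106) · d(318/106) = 1 · 2 = 2
  d = 159: 𝟙(159) · d(318/159) = 1 · 2 = 2
  d = 318: 𝟙(318) · d(318/318) = 1 · 1 = 1
Summing: (𝟙 * d)(318) = 8 + 4 + 4 + 2 + 4 + 2 + 2 + 1 = 27.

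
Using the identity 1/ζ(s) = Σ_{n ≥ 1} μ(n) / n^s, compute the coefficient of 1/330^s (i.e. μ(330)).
μ(330) = 1

Factor n = 330 = 2 · 3 · 5 · 11. μ(n) = 0 if any exponent ≥ 2 (not squarefree); otherwise μ(n) = (−1)^{ω(n)} where ω(n) is the number of distinct prime factors. Applying: μ(330) = 1.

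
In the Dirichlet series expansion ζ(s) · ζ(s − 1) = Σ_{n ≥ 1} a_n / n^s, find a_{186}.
σ(186) = 384

In the product (Σ m^0/m^s)(Σ k / k^s) = Σ (Σ_{d | n} d) / n^s, the coefficient of 1/n^s is σ(n) = Σ_{d | n} d. For n = 186, divisors are [1, 2, 3, 6, 31, 62, 93, 186]; summing: σ(186) = 384.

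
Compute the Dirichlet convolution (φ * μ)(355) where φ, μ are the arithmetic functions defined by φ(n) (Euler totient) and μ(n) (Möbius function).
(φ * μ)(355) = 207

Divisors of 355: [1, 5, 71, 355]. For each d | 355:
  d = 1: φ(1) · μ(355/1) = 1 · 1 = 1
  d = 5: φ(5) · μ(355/5) = 4 · -1 = -4
  d = 71: φ(71) · μ(355/71) = 70 · -1 = -70
  d = 355: φ(355) · μ(355/355) = 280 · 1 = 280
Summing: (φ * μ)(355) = 1 + -4 + -70 + 280 = 207.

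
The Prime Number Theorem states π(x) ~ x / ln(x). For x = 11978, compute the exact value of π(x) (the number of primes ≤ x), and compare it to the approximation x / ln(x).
π(11978) = 1436;  x/ln(x) ≈ 1275.50;  relative error ≈ 11.18%.

Directly count primes up to 11978: π(11978) = 1436. The PNT approximation gives 11978/ln(11978) ≈ 11978/9.39083 ≈ 1275.50. Relative error (π(x) − x/ln(x)) / π(x) ≈ 11.18%; the approximation is known to undercount slightly (Li(x) is a better estimate).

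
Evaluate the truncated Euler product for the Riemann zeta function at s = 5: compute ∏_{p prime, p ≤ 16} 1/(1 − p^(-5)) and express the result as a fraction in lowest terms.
∏ = 2548391272552125/2457639696903844

The primes p ≤ 16 are [2, 3, 5, 7, 11, 13]. For each prime, (1 − 1/p^5)^(-1) = p^5 / (p^5 − 1). The product is (1 − 1/2^5)^(-1), (1 − 1/3^5)^(-1), (1 − 1/5^5)^(-1), (1 − 1/7^5)^(-1), (1 − 1/11^5)^(-1), (1 − 1/13^5)^(-1) = ∏ p^5 / (p^5 − 1) = 2548391272552125/2457639696903844.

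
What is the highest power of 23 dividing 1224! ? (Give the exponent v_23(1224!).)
v_23(1224!) = 55

Legendre's formula: v_p(n!) = Σ_{k ≥ 1} ⌊n / p^k⌋. For p = 23, n = 1224, the terms are:
  ⌊1224/23^1⌋ = ⌊1224/23⌋ = 53
  ⌊1224/23^2⌋ = ⌊1224/529⌋ = 2
(the next term ⌊1224/23^3⌋ = 0, terminating the sum). Summing: v_23(1224!) = 53 + 2 = 55.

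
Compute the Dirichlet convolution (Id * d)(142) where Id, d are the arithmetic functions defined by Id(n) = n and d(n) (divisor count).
(Id * d)(142) = 292

Divisors of 142: [1, 2, 71, 142]. For each d | 142:
  d = 1: Id(1) · d(142/1) = 1 · 4 = 4
  d = 2: Id(2) · d(142/2) = 2 · 2 = 4
  d = 71: Id(71) · d(142/71) = 71 · 2 = 142
  d = 142: Id(142) · d(142/142) = 142 · 1 = 142
Summing: (Id * d)(142) = 4 + 4 + 142 + 142 = 292.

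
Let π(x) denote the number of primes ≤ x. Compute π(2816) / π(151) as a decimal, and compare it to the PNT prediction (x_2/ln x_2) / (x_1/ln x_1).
π(2816)/π(151) = 409/36 ≈ 11.3611;  PNT prediction ≈ 11.7797.

π(151) = 36 and π(2816) = 409, so π(2816)/π(151) ≈ 11.3611. The PNT-predicted ratio is (2816/ln(2816)) / (151/ln(151)) ≈ 11.7797. The two agree to within a few percent, as expected.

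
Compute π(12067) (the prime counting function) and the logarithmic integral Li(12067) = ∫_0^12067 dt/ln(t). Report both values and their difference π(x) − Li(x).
π(12067) = 1444;  Li(12067) ≈ 1468.23;  π(x) − Li(x) ≈ -24.23.

Direct count of primes ≤ 12067 gives π(12067) = 1444. Numerical evaluation of the logarithmic integral gives Li(12067) ≈ 1468.23. The difference π(x) − Li(x) ≈ -24.23 is typically negative for small/moderate x (Li(x) overestimates), though Littlewood's theorem shows this sign changes infinitely often.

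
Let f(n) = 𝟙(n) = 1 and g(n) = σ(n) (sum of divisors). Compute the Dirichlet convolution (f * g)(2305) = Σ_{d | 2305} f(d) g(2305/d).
(𝟙 * σ)(2305) = 3241

Divisors of 2305: [1, 5, 461, 2305]. For each d | 2305:
  d = 1: 𝟙(1) · σ(2305/1) = 1 · 2772 = 2772
  d = 5: 𝟙(5) · σ(2305/5) = 1 · 462 = 462
  d = 461: 𝟙(461) · σ(2305/461) = 1 · 6 = 6
  d = 2305: 𝟙(2305) · σ(2305/2305) = 1 · 1 = 1
Summing: (𝟙 * σ)(2305) = 2772 + 462 + 6 + 1 = 3241.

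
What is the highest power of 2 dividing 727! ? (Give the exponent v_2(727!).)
v_2(727!) = 720

Legendre's formula: v_p(n!) = Σ_{k ≥ 1} ⌊n / p^k⌋. For p = 2, n = 727, the terms are:
  ⌊727/2^1⌋ = ⌊727/2⌋ = 363
  ⌊727/2^2⌋ = ⌊727/4⌋ = 181
  ⌊727/2^3⌋ = ⌊727/8⌋ = 90
  ⌊727/2^4⌋ = ⌊727/16⌋ = 45
  ⌊727/2^5⌋ = ⌊727/32⌋ = 22
  ⌊727/2^6⌋ = ⌊727/64⌋ = 11
  ⌊727/2^7⌋ = ⌊727/128⌋ = 5
  ⌊727/2^8⌋ = ⌊727/256⌋ = 2
  ⌊727/2^9⌋ = ⌊727/512⌋ = 1
(the next term ⌊727/2^10⌋ = 0, terminating the sum). Summing: v_2(727!) = 363 + 181 + 90 + 45 + 22 + 11 + 5 + 2 + 1 = 720.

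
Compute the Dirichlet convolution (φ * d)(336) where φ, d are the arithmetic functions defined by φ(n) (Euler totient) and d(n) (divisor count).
(φ * d)(336) = 992

Divisors of 336: [1, 2, 3, 4, 6, 7, 8, 12, 14, 16, 21, 24, 28, 42, 48, 56, 84, 112, 168, 336]. For each d | 336:
  d = 1: φ(1) · d(336/1) = 1 · 20 = 20
  d = 2: φ(2) · d(336/2) = 1 · 16 = 16
  d = 3: φ(3) · d(336/3) = 2 · 10 = 20
  d = 4: φ(4) · d(336/4) = 2 · 12 = 24
  d = 6: φ(6) · d(336/6) = 2 · 8 = 16
  d = 7: φ(7) · d(336/7) = 6 · 10 = 60
  d = 8: φ(8) · d(336/8) = 4 · 8 = 32
  d = 12: φ(12) · d(336/12) = 4 · 6 = 24
  d = 14: φ(14) · d(336/14) = 6 · 8 = 48
  d = 16: φ(16) · d(336/16) = 8 · 4 = 32
  d = 21: φ(21) · d(336/21) = 12 · 5 = 60
  d = 24: φ(24) · d(336/24) = 8 · 4 = 32
  d = 28: φ(28) · d(336/28) = 12 · 6 = 72
  d = 42: φ(42) · d(336/42) = 12 · 4 = 48
  d = 48: φ(48) · d(336/48) = 16 · 2 = 32
  d = 56: φ(56) · d(336/56) = 24 · 4 = 96
  d = 84: φ(84) · d(336/84) = 24 · 3 = 72
  d = 112: φ(112) · d(336/112) = 48 · 2 = 96
  d = 168: φ(168) · d(336/168) = 48 · 2 = 96
  d = 336: φ(336) · d(336/336) = 96 · 1 = 96
Summing: (φ * d)(336) = 20 + 16 + 20 + 24 + 16 + 60 + 32 + 24 + 48 + 32 + 60 + 32 + 72 + 48 + 32 + 96 + 72 + 96 + 96 + 96 = 992.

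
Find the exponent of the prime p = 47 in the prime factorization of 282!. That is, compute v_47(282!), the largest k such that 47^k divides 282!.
v_47(282!) = 6

Legendre's formula: v_p(n!) = Σ_{k ≥ 1} ⌊n / p^k⌋. For p = 47, n = 282, the terms are:
  ⌊282/47^1⌋ = ⌊282/47⌋ = 6
(the next term ⌊282/47^2⌋ = 0, terminating the sum). Summing: v_47(282!) = 6 = 6.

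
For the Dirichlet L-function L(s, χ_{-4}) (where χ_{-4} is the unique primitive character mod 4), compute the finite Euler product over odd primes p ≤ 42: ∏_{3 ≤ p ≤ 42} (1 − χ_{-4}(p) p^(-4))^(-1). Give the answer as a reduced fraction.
∏ = 432087862418865343553833546534281744421/436917989841417958707951316628574044160

The odd primes p ≤ 42 are [3, 5, 7, 11, 13, 17, 19, 23, 29, 31, 37, 41]. For each, χ(p) = 1 if p ≡ 1 mod 4, χ(p) = −1 if p ≡ 3 mod 4. Taking (1 − χ(p)/p^4)^(-1) = p^4/(p^4 − χ(p)): (1 − (-1)/3^4)^(-1) · (1 − (1)/5^4)^(-1) · (1 − (-1)/7^4)^(-1) · (1 − (-1)/11^4)^(-1) · (1 − (1)/13^4)^(-1) · (1 − (1)/17^4)^(-1) · (1 − (-1)/19^4)^(-1) · (1 − (-1)/23^4)^(-1) · (1 − (1)/29^4)^(-1) · (1 − (-1)/31^4)^(-1) · (1 − (1)/37^4)^(-1) · (1 − (1)/41^4)^(-1) = 432087862418865343553833546534281744421/436917989841417958707951316628574044160.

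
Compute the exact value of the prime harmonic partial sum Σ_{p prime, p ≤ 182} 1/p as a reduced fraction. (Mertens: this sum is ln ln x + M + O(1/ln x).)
Σ 1/p = 10408867916382550633331528920459565913027063402071390584941986323453055203/5397346292805549782720214077673687806275517530364350655459511599582614290

π(182) = 42, so the primes ≤ 182 are [2, 3, 5, 7, 11, 13, 17, 19, 23, 29, 31, 37, 41, 43, 47, 53, 59, 61, 67, 71, 73, 79, 83, 89, 97, 101, 103, 107, 109, 113, 127, 131, 137, 139, 149, 151, 157, 163, 167, 173, 179, 181]. Summing 1/p over these primes: 10408867916382550633331528920459565913027063402071390584941986323453055203/5397346292805549782720214077673687806275517530364350655459511599582614290 ≈ 1.9285. Mertens estimate ln ln(182) + 0.2615 ≈ 1.9109.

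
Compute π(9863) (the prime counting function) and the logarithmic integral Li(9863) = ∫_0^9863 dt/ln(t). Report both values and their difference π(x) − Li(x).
π(9863) = 1217;  Li(9863) ≈ 1231.25;  π(x) − Li(x) ≈ -14.25.

Direct count of primes ≤ 9863 gives π(9863) = 1217. Numerical evaluation of the logarithmic integral gives Li(9863) ≈ 1231.25. The difference π(x) − Li(x) ≈ -14.25 is typically negative for small/moderate x (Li(x) overestimates), though Littlewood's theorem shows this sign changes infinitely often.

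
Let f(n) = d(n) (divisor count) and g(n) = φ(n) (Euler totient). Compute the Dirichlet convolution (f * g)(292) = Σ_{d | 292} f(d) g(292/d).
(d * φ)(292) = 518

Divisors of 292: [1, 2, 4, 73, 146, 292]. For each d | 292:
  d = 1: d(1) · φ(292/1) = 1 · 144 = 144
  d = 2: d(2) · φ(292/2) = 2 · 72 = 144
  d = 4: d(4) · φ(292/4) = 3 · 72 = 216
  d = 73: d(73) · φ(292/73) = 2 · 2 = 4
  d = 146: d(146) · φ(292/146) = 4 · 1 = 4
  d = 292: d(292) · φ(292/292) = 6 · 1 = 6
Summing: (d * φ)(292) = 144 + 144 + 216 + 4 + 4 + 6 = 518.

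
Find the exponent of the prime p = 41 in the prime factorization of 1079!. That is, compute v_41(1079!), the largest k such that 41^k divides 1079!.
v_41(1079!) = 26

Legendre's formula: v_p(n!) = Σ_{k ≥ 1} ⌊n / p^k⌋. For p = 41, n = 1079, the terms are:
  ⌊1079/41^1⌋ = ⌊1079/41⌋ = 26
(the next term ⌊1079/41^2⌋ = 0, terminating the sum). Summing: v_41(1079!) = 26 = 26.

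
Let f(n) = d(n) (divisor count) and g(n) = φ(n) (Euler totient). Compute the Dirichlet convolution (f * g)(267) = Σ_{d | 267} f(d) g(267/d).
(d * φ)(267) = 360

Divisors of 267: [1, 3, 89, 267]. For each d | 267:
  d = 1: d(1) · φ(267/1) = 1 · 176 = 176
  d = 3: d(3) · φ(267/3) = 2 · 88 = 176
  d = 89: d(89) · φ(267/89) = 2 · 2 = 4
  d = 267: d(267) · φ(267/267) = 4 · 1 = 4
Summing: (d * φ)(267) = 176 + 176 + 4 + 4 = 360.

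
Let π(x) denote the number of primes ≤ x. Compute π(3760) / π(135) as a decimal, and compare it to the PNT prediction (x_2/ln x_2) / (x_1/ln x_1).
π(3760)/π(135) = 522/32 ≈ 16.3125;  PNT prediction ≈ 16.5960.

π(135) = 32 and π(3760) = 522, so π(3760)/π(135) ≈ 16.3125. The PNT-predicted ratio is (3760/ln(3760)) / (135/ln(135)) ≈ 16.5960. The two agree to within a few percent, as expected.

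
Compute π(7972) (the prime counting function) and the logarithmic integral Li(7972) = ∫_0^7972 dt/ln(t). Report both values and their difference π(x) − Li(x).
π(7972) = 1006;  Li(7972) ≈ 1023.30;  π(x) − Li(x) ≈ -17.30.

Direct count of primes ≤ 7972 gives π(7972) = 1006. Numerical evaluation of the logarithmic integral gives Li(7972) ≈ 1023.30. The difference π(x) − Li(x) ≈ -17.30 is typically negative for small/moderate x (Li(x) overestimates), though Littlewood's theorem shows this sign changes infinitely often.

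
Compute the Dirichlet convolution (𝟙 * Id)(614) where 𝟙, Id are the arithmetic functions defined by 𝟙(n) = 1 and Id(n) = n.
(𝟙 * Id)(614) = 924

Divisors of 614: [1, 2, 307, 614]. For each d | 614:
  d = 1: 𝟙(1) · Id(614/1) = 1 · 614 = 614
  d = 2: 𝟙(2) · Id(614/2) = 1 · 307 = 307
  d = 307: 𝟙(307) · Id(614/307) = 1 · 2 = 2
  d = 614: 𝟙(614) · Id(614/614) = 1 · 1 = 1
Summing: (𝟙 * Id)(614) = 614 + 307 + 2 + 1 = 924.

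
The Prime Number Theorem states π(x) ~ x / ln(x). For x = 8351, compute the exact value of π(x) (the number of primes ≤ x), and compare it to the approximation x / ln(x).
π(8351) = 1045;  x/ln(x) ≈ 924.79;  relative error ≈ 11.50%.

Directly count primes up to 8351: π(8351) = 1045. The PNT approximation gives 8351/ln(8351) ≈ 8351/9.03014 ≈ 924.79. Relative error (π(x) − x/ln(x)) / π(x) ≈ 11.50%; the approximation is known to undercount slightly (Li(x) is a better estimate).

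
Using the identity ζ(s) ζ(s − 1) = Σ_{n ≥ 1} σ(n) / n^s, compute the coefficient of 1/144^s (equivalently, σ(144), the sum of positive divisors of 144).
σ(144) = 403

In the product (Σ m^0/m^s)(Σ k / k^s) = Σ (Σ_{d | n} d) / n^s, the coefficient of 1/n^s is σ(n) = Σ_{d | n} d. For n = 144, divisors are [1, 2, 3, 4, 6, 8, 9, 12, 16, 18, 24, 36, 48, 72, 144]; summing: σ(144) = 403.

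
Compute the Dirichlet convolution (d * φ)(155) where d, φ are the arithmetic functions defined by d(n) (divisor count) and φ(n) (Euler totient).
(d * φ)(155) = 192

Divisors of 155: [1, 5, 31, 155]. For each d | 155:
  d = 1: d(1) · φ(155/1) = 1 · 120 = 120
  d = 5: d(5) · φ(155/5) = 2 · 30 = 60
  d = 31: d(31) · φ(155/31) = 2 · 4 = 8
  d = 155: d(155) · φ(155/155) = 4 · 1 = 4
Summing: (d * φ)(155) = 120 + 60 + 8 + 4 = 192.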